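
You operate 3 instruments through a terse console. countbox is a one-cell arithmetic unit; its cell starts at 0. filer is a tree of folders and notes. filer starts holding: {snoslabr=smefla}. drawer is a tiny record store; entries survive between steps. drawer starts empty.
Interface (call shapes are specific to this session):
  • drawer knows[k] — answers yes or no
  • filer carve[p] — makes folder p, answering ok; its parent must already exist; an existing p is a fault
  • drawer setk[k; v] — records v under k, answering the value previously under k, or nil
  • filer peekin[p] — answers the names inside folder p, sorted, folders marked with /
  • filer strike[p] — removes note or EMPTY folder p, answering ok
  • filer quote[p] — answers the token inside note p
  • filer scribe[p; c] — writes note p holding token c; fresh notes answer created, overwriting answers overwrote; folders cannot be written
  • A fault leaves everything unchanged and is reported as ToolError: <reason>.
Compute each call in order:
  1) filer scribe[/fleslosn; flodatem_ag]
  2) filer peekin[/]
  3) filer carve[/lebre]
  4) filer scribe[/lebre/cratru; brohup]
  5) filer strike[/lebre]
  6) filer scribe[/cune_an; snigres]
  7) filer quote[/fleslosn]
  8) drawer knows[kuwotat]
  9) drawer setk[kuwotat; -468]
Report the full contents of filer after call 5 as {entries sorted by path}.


Act: filer scribe[p→/fleslosn; c→flodatem_ag]
Obs: created
Act: filer peekin[p→/]
Obs: [fleslosn, snoslabr]
Act: filer carve[p→/lebre]
Obs: ok
Act: filer scribe[p→/lebre/cratru; c→brohup]
Obs: created
Act: filer strike[p→/lebre]
Obs: ToolError: not empty
Act: filer scribe[p→/cune_an; c→snigres]
Obs: created
Act: filer quote[p→/fleslosn]
Obs: flodatem_ag
Act: drawer knows[k→kuwotat]
Obs: no
Act: drawer setk[k→kuwotat; v→-468]
Obs: nil

Answer: {fleslosn=flodatem_ag, lebre/, lebre/cratru=brohup, snoslabr=smefla}


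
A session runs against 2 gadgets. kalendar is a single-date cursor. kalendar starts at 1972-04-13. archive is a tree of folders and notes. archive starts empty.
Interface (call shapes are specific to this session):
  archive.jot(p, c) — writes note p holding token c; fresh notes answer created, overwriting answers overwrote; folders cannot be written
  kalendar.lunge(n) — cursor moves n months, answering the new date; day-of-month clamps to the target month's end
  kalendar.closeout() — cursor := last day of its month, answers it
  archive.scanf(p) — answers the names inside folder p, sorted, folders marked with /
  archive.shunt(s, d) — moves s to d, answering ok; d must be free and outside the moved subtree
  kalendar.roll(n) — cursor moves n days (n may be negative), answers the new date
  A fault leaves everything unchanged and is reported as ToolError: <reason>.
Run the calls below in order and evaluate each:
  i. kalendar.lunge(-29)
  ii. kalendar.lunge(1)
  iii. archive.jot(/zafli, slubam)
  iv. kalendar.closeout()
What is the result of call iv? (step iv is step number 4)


% kalendar.lunge n=-29
[out] 1969-11-13
% kalendar.lunge n=1
[out] 1969-12-13
% archive.jot p=/zafli c=slubam
[out] created
% kalendar.closeout
[out] 1969-12-31

Answer: 1969-12-31


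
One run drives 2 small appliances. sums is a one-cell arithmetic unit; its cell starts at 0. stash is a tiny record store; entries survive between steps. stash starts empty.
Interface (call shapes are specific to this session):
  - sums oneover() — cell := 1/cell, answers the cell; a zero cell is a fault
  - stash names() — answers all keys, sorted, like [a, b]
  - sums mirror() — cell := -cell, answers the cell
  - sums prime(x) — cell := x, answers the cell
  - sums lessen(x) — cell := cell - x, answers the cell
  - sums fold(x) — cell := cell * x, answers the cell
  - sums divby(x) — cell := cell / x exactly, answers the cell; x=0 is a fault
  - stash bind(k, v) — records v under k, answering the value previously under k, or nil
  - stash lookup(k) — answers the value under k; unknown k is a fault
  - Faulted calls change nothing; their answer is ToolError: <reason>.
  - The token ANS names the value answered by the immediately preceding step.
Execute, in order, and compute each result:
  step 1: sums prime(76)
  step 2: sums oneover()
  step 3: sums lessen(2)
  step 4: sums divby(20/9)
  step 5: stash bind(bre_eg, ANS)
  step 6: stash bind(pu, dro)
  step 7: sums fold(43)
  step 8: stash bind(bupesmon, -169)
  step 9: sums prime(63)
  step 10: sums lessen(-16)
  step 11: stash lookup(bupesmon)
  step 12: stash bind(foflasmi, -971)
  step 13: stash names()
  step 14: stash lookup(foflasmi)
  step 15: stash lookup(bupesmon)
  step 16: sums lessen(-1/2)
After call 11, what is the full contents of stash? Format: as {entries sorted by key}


→ sums prime(x→76)
← 76
→ sums oneover()
← 1/76
→ sums lessen(x→2)
← -151/76
→ sums divby(x→20/9)
← -1359/1520
→ stash bind(k→bre_eg, v→ANS)
← nil
→ stash bind(k→pu, v→dro)
← nil
→ sums fold(x→43)
← -58437/1520
→ stash bind(k→bupesmon, v→-169)
← nil
→ sums prime(x→63)
← 63
→ sums lessen(x→-16)
← 79
→ stash lookup(k→bupesmon)
← -169
→ stash bind(k→foflasmi, v→-971)
← nil
→ stash names()
← [bre_eg, bupesmon, foflasmi, pu]
→ stash lookup(k→foflasmi)
← -971
→ stash lookup(k→bupesmon)
← -169
→ sums lessen(x→-1/2)
← 159/2

Answer: {bre_eg=-1359/1520, bupesmon=-169, pu=dro}


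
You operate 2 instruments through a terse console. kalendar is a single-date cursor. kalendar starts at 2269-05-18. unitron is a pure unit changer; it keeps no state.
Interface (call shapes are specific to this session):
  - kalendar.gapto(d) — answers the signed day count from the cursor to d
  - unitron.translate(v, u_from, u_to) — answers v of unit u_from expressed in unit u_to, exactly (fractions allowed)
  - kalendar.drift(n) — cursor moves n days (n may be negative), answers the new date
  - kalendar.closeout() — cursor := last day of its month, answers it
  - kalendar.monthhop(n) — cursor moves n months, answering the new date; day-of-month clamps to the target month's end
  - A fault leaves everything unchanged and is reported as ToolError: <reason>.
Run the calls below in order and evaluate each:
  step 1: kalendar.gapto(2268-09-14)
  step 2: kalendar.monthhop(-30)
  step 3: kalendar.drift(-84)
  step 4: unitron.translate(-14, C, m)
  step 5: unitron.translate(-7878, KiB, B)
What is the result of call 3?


I invoke kalendar.gapto on 2268-09-14, and get -246.
I invoke kalendar.monthhop on -30, and see 2266-11-18.
Calling kalendar.drift on -84, and observe 2266-08-26.
Now I run unitron.translate on -14, C, m, and see ToolError: incompatible units.
Now I run unitron.translate on -7878, KiB, B: -8067072.

Answer: 2266-08-26


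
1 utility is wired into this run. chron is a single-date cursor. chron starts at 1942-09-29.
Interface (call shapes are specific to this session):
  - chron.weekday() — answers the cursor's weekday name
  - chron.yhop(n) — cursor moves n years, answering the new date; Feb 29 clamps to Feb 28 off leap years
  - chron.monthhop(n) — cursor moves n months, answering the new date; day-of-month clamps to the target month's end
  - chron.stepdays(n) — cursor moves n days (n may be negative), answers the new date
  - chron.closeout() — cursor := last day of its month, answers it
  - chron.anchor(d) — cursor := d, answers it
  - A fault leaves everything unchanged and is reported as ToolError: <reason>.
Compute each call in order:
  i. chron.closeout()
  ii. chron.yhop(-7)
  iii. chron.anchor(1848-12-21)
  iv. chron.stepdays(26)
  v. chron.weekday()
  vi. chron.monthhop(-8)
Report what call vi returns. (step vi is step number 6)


==> chron.closeout()
<== 1942-09-30
==> chron.yhop(n: -7)
<== 1935-09-30
==> chron.anchor(d: 1848-12-21)
<== 1848-12-21
==> chron.stepdays(n: 26)
<== 1849-01-16
==> chron.weekday()
<== Tuesday
==> chron.monthhop(n: -8)
<== 1848-05-16

Answer: 1848-05-16


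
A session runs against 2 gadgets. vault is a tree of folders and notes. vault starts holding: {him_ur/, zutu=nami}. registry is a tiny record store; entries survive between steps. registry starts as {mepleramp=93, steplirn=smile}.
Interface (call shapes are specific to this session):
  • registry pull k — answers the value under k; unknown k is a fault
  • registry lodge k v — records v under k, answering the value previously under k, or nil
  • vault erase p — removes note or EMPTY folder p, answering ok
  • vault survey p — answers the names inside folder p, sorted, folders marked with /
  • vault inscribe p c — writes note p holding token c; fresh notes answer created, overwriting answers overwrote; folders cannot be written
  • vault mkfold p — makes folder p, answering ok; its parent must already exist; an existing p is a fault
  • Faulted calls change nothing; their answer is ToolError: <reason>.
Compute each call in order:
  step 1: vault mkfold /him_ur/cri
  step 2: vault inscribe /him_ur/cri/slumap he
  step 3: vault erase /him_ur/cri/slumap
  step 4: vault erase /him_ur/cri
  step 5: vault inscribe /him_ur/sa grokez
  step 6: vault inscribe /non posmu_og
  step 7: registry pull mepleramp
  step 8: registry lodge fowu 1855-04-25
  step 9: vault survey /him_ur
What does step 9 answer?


·→ vault mkfold(p='/him_ur/cri')
·← ok
·→ vault inscribe(p='/him_ur/cri/slumap', c='he')
·← created
·→ vault erase(p='/him_ur/cri/slumap')
·← ok
·→ vault erase(p='/him_ur/cri')
·← ok
·→ vault inscribe(p='/him_ur/sa', c='grokez')
·← created
·→ vault inscribe(p='/non', c='posmu_og')
·← created
·→ registry pull(k='mepleramp')
·← 93
·→ registry lodge(k='fowu', v='1855-04-25')
·← nil
·→ vault survey(p='/him_ur')
·← [sa]

Answer: [sa]


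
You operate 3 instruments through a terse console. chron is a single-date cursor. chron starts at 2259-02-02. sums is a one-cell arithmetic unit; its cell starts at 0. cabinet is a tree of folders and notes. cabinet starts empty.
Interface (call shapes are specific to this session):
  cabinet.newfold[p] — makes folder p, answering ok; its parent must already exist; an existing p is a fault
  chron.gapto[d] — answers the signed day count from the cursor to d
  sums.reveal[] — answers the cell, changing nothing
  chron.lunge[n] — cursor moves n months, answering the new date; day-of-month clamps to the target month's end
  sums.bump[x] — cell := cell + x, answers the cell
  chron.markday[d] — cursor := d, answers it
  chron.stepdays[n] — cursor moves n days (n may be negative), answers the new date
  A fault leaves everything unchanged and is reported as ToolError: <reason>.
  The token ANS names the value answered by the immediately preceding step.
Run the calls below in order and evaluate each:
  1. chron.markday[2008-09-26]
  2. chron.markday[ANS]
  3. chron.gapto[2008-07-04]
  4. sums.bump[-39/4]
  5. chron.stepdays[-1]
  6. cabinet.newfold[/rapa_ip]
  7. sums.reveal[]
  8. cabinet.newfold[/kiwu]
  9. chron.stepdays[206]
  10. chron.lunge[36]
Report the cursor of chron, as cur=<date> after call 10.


$ chron.markday d→2008-09-26
[out] 2008-09-26
$ chron.markday d→ANS
[out] 2008-09-26
$ chron.gapto d→2008-07-04
[out] -84
$ sums.bump x→-39/4
[out] -39/4
$ chron.stepdays n→-1
[out] 2008-09-25
$ cabinet.newfold p→/rapa_ip
[out] ok
$ sums.reveal
[out] -39/4
$ cabinet.newfold p→/kiwu
[out] ok
$ chron.stepdays n→206
[out] 2009-04-19
$ chron.lunge n→36
[out] 2012-04-19

Answer: cur=2012-04-19


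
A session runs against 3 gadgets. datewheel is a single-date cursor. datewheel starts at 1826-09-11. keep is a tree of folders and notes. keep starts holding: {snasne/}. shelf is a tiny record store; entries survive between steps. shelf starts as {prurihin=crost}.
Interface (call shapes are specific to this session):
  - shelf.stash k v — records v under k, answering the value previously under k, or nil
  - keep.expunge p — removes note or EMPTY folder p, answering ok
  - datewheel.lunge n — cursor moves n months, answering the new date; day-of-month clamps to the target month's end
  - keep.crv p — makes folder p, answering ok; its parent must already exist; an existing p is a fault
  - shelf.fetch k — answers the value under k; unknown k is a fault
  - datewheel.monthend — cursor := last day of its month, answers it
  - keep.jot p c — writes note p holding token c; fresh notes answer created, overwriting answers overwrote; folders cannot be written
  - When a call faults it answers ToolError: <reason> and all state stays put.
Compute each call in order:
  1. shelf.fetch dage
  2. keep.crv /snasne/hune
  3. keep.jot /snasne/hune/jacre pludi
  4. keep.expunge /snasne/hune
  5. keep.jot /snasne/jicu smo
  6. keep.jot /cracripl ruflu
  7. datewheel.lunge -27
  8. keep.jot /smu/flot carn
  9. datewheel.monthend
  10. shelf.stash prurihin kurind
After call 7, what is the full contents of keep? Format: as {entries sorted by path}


Answer: {cracripl=ruflu, snasne/, snasne/hune/, snasne/hune/jacre=pludi, snasne/jicu=smo}

Derivation:
$ shelf.fetch k→dage
  ToolError: no such key dage
$ keep.crv p→/snasne/hune
  ok
$ keep.jot p→/snasne/hune/jacre c→pludi
  created
$ keep.expunge p→/snasne/hune
  ToolError: not empty
$ keep.jot p→/snasne/jicu c→smo
  created
$ keep.jot p→/cracripl c→ruflu
  created
$ datewheel.lunge n→-27
  1824-06-11
$ keep.jot p→/smu/flot c→carn
  ToolError: no parent
$ datewheel.monthend
  1824-06-30
$ shelf.stash k→prurihin v→kurind
  crost


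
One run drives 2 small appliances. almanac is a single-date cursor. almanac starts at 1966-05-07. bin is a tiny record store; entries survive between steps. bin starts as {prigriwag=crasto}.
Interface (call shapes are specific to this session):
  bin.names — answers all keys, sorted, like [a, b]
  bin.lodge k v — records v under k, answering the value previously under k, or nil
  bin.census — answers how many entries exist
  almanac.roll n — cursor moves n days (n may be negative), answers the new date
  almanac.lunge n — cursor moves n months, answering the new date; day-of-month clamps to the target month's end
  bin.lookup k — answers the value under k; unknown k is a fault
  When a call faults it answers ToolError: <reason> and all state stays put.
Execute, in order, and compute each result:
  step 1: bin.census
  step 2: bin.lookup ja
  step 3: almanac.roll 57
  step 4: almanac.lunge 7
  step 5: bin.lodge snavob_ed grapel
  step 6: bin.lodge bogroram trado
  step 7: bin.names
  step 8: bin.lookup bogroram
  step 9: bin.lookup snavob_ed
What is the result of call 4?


Answer: 1967-02-03

Derivation:
// 1. census() : 1
// 2. lookup(k='ja') : ToolError: no such key ja
// 3. roll(n='57') : 1966-07-03
// 4. lunge(n='7') : 1967-02-03
// 5. lodge(k='snavob_ed', v='grapel') : nil
// 6. lodge(k='bogroram', v='trado') : nil
// 7. names() : [bogroram, prigriwag, snavob_ed]
// 8. lookup(k='bogroram') : trado
// 9. lookup(k='snavob_ed') : grapel


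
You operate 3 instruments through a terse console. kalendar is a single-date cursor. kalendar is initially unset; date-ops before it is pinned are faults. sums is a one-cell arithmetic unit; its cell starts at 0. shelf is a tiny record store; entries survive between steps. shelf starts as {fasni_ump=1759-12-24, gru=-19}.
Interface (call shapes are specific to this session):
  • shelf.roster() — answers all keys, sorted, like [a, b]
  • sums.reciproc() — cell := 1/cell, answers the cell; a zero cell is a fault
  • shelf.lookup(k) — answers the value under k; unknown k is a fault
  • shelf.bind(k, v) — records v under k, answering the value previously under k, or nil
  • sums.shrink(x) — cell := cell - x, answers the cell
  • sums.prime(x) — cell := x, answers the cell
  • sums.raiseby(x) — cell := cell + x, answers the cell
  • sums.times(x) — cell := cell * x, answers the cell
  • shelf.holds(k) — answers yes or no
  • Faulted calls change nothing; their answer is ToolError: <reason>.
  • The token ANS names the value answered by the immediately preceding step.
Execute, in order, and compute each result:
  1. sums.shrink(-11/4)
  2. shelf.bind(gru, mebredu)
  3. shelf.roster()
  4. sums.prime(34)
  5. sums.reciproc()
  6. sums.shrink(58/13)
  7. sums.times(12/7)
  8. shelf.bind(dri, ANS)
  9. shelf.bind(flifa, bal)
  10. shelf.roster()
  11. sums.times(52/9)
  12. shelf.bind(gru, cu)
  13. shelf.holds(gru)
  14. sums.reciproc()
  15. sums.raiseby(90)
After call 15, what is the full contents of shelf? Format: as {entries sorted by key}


Answer: {dri=-11754/1547, fasni_ump=1759-12-24, flifa=bal, gru=cu}

Derivation:
~$ sums.shrink x=-11/4
= 11/4
~$ shelf.bind k=gru v=mebredu
= -19
~$ shelf.roster
= [fasni_ump, gru]
~$ sums.prime x=34
= 34
~$ sums.reciproc
= 1/34
~$ sums.shrink x=58/13
= -1959/442
~$ sums.times x=12/7
= -11754/1547
~$ shelf.bind k=dri v=ANS
= nil
~$ shelf.bind k=flifa v=bal
= nil
~$ shelf.roster
= [dri, fasni_ump, flifa, gru]
~$ sums.times x=52/9
= -5224/119
~$ shelf.bind k=gru v=cu
= mebredu
~$ shelf.holds k=gru
= yes
~$ sums.reciproc
= -119/5224
~$ sums.raiseby x=90
= 470041/5224


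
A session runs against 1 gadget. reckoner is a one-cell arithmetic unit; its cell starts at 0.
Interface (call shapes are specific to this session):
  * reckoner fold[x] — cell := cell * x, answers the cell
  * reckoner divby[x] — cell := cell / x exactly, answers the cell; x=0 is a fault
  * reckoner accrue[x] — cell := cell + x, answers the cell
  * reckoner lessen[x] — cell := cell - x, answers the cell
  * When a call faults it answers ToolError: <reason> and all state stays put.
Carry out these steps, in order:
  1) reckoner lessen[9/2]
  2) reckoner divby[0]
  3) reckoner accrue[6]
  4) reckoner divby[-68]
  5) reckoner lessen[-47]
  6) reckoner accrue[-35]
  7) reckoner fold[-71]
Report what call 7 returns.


> reckoner lessen 9/2
  -9/2
> reckoner divby 0
  ToolError: division by zero
> reckoner accrue 6
  3/2
> reckoner divby -68
  -3/136
> reckoner lessen -47
  6389/136
> reckoner accrue -35
  1629/136
> reckoner fold -71
  -115659/136

Answer: -115659/136


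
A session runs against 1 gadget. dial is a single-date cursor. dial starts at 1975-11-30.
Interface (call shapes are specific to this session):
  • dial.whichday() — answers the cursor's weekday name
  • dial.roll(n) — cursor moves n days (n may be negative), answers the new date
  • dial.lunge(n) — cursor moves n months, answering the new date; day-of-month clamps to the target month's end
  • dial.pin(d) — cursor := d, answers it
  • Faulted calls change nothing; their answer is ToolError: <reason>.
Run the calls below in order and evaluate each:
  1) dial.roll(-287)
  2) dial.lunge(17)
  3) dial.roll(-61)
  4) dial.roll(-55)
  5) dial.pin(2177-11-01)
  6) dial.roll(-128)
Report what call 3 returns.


Answer: 1976-05-16

Derivation:
Step: dial.roll[n='-287']
Result: 1975-02-16
Step: dial.lunge[n='17']
Result: 1976-07-16
Step: dial.roll[n='-61']
Result: 1976-05-16
Step: dial.roll[n='-55']
Result: 1976-03-22
Step: dial.pin[d='2177-11-01']
Result: 2177-11-01
Step: dial.roll[n='-128']
Result: 2177-06-26


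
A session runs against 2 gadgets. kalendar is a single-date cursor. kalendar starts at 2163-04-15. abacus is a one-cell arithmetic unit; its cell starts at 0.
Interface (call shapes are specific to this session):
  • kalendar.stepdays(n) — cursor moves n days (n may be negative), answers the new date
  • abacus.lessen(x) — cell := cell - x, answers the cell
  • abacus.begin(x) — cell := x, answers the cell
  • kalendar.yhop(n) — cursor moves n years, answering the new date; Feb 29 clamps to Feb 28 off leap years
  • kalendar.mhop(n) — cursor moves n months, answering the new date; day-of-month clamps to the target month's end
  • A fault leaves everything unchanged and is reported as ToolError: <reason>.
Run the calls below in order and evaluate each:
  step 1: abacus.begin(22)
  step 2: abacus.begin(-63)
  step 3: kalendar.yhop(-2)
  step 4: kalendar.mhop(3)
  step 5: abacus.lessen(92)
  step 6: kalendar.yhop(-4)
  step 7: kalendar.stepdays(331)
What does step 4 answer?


Answer: 2161-07-15

Derivation:
·→ abacus.begin(x: 22)
·← 22
·→ abacus.begin(x: -63)
·← -63
·→ kalendar.yhop(n: -2)
·← 2161-04-15
·→ kalendar.mhop(n: 3)
·← 2161-07-15
·→ abacus.lessen(x: 92)
·← -155
·→ kalendar.yhop(n: -4)
·← 2157-07-15
·→ kalendar.stepdays(n: 331)
·← 2158-06-11


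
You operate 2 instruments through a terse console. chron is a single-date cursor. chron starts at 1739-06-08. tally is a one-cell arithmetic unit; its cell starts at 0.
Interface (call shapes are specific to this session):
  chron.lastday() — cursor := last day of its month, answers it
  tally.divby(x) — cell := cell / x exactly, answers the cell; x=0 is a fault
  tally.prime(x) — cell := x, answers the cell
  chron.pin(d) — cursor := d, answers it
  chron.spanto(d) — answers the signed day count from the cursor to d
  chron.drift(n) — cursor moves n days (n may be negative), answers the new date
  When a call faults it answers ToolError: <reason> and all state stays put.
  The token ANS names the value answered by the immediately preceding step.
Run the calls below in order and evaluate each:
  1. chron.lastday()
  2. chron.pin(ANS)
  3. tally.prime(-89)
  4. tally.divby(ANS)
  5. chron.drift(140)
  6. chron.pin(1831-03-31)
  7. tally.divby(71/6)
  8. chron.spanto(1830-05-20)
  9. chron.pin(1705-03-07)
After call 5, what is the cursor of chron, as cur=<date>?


I call chron.lastday(), giving 1739-06-30.
I call chron.pin(d=ANS), giving 1739-06-30.
Invoking tally.prime(x=-89): -89.
Next I call tally.divby(x=ANS), → 1.
I call chron.drift(n=140), — result: 1739-11-17.
I call chron.pin(d=1831-03-31), and see 1831-03-31.
I run tally.divby(x=71/6), and see 6/71.
Using chron.spanto(d=1830-05-20), yielding -315.
I call chron.pin(d=1705-03-07), and get 1705-03-07.

Answer: cur=1739-11-17


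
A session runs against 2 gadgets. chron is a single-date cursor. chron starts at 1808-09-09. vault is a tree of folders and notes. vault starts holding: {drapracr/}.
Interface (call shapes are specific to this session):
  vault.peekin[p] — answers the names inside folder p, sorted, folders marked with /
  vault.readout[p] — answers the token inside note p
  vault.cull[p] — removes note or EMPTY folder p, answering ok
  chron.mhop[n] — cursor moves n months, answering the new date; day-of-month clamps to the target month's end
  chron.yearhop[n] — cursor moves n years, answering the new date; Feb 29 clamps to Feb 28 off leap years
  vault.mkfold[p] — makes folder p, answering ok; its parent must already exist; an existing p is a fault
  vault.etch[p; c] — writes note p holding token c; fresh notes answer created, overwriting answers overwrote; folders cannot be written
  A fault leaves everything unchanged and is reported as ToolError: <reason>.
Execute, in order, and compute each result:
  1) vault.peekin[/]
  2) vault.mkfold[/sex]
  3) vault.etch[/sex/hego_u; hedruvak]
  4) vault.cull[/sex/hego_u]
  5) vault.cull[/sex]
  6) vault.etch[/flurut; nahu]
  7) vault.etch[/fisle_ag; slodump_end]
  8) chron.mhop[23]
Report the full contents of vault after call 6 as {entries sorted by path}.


·→ vault.peekin(p=/)
·← [drapracr/]
·→ vault.mkfold(p=/sex)
·← ok
·→ vault.etch(p=/sex/hego_u, c=hedruvak)
·← created
·→ vault.cull(p=/sex/hego_u)
·← ok
·→ vault.cull(p=/sex)
·← ok
·→ vault.etch(p=/flurut, c=nahu)
·← created
·→ vault.etch(p=/fisle_ag, c=slodump_end)
·← created
·→ chron.mhop(n=23)
·← 1810-08-09

Answer: {drapracr/, flurut=nahu}


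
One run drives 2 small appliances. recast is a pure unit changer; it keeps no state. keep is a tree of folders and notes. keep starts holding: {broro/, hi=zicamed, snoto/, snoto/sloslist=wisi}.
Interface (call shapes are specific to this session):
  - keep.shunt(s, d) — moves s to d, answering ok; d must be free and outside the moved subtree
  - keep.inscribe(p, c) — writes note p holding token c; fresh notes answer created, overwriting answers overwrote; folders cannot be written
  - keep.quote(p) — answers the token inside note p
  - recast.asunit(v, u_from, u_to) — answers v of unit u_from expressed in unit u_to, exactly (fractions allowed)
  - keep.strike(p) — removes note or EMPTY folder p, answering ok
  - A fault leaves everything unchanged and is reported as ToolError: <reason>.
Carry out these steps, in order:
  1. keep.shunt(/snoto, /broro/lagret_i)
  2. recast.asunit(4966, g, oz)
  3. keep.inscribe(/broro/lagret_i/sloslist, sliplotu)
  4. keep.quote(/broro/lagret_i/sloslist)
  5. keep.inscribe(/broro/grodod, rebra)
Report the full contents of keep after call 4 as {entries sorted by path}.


Answer: {broro/, broro/lagret_i/, broro/lagret_i/sloslist=sliplotu, hi=zicamed}

Derivation:
# 1. shunt(s: /snoto, d: /broro/lagret_i) => ok
# 2. asunit(v: 4966, u_from: g, u_to: oz) => 7945600000/45359237
# 3. inscribe(p: /broro/lagret_i/sloslist, c: sliplotu) => overwrote
# 4. quote(p: /broro/lagret_i/sloslist) => sliplotu
# 5. inscribe(p: /broro/grodod, c: rebra) => created


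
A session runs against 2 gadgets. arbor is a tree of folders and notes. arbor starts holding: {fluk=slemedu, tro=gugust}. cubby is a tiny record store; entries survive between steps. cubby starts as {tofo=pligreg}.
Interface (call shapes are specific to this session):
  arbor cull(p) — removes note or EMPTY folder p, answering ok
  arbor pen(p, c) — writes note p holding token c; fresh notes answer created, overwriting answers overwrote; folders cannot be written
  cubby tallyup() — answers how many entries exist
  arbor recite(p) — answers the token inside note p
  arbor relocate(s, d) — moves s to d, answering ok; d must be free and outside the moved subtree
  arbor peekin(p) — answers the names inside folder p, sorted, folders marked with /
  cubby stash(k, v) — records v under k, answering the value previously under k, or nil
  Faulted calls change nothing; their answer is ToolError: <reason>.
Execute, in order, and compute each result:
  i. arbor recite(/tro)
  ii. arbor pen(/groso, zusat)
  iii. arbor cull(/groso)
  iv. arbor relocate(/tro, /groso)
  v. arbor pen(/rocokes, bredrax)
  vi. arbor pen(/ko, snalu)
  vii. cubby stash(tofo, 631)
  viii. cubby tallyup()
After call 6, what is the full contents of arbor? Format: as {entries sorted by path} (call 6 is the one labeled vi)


Answer: {fluk=slemedu, groso=gugust, ko=snalu, rocokes=bredrax}

Derivation:
>> arbor recite(p='/tro')
<< gugust
>> arbor pen(p='/groso', c='zusat')
<< created
>> arbor cull(p='/groso')
<< ok
>> arbor relocate(s='/tro', d='/groso')
<< ok
>> arbor pen(p='/rocokes', c='bredrax')
<< created
>> arbor pen(p='/ko', c='snalu')
<< created
>> cubby stash(k='tofo', v='631')
<< pligreg
>> cubby tallyup()
<< 1


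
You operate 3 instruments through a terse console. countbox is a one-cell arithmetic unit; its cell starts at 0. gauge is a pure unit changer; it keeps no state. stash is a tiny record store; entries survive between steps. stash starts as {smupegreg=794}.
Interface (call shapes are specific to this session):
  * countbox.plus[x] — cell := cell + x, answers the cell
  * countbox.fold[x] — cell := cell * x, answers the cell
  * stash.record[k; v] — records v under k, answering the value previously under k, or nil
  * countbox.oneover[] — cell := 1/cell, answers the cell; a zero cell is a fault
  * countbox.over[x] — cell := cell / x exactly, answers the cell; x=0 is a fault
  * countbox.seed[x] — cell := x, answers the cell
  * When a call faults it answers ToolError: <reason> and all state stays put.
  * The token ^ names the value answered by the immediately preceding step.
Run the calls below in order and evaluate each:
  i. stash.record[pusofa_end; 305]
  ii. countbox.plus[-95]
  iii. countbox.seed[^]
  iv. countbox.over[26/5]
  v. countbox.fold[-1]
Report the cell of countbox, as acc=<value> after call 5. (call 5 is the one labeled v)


Answer: acc=475/26

Derivation:
>>> record k: pusofa_end v: 305
= nil
>>> plus x: -95
= -95
>>> seed x: ^
= -95
>>> over x: 26/5
= -475/26
>>> fold x: -1
= 475/26


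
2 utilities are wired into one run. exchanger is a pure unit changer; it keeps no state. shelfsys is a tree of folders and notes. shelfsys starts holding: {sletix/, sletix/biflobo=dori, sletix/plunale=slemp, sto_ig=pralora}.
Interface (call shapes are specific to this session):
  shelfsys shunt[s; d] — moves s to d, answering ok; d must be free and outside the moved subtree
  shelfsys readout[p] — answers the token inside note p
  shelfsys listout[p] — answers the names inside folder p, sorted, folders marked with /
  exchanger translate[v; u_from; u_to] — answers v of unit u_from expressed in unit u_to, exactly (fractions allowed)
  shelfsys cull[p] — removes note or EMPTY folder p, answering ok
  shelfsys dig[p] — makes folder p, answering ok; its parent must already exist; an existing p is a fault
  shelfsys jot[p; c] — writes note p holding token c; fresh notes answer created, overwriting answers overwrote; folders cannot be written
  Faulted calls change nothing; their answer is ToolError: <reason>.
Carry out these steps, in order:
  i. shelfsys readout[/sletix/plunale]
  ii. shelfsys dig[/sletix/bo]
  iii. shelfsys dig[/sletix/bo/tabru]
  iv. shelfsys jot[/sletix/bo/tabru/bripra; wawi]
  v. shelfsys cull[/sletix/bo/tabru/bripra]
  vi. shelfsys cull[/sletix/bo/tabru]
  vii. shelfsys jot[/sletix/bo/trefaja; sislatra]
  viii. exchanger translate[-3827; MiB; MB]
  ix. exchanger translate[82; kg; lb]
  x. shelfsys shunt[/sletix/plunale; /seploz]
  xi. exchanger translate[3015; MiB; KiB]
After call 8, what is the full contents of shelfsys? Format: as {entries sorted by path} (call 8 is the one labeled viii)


> shelfsys readout p: /sletix/plunale
= slemp
> shelfsys dig p: /sletix/bo
= ok
> shelfsys dig p: /sletix/bo/tabru
= ok
> shelfsys jot p: /sletix/bo/tabru/bripra c: wawi
= created
> shelfsys cull p: /sletix/bo/tabru/bripra
= ok
> shelfsys cull p: /sletix/bo/tabru
= ok
> shelfsys jot p: /sletix/bo/trefaja c: sislatra
= created
> exchanger translate v: -3827 u_from: MiB u_to: MB
= -62701568/15625
> exchanger translate v: 82 u_from: kg u_to: lb
= 8200000000/45359237
> shelfsys shunt s: /sletix/plunale d: /seploz
= ok
> exchanger translate v: 3015 u_from: MiB u_to: KiB
= 3087360

Answer: {sletix/, sletix/biflobo=dori, sletix/bo/, sletix/bo/trefaja=sislatra, sletix/plunale=slemp, sto_ig=pralora}


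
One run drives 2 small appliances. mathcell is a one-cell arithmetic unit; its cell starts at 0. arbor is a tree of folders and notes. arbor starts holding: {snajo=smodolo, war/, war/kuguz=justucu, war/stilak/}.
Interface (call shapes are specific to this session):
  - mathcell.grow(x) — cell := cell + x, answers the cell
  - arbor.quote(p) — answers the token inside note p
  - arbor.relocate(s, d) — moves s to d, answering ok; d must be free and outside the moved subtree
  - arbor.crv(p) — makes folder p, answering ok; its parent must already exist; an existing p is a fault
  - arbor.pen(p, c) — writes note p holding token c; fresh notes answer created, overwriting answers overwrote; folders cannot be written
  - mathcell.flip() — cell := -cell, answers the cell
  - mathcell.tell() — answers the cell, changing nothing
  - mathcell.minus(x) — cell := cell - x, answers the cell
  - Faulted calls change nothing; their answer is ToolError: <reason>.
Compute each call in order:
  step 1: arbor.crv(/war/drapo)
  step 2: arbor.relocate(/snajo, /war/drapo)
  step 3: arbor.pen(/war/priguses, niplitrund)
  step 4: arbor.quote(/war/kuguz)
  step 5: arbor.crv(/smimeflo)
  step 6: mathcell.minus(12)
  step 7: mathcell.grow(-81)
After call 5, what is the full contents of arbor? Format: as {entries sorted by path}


Answer: {smimeflo/, snajo=smodolo, war/, war/drapo/, war/kuguz=justucu, war/priguses=niplitrund, war/stilak/}

Derivation:
==> crv(p: /war/drapo)
<== ok
==> relocate(s: /snajo, d: /war/drapo)
<== ToolError: exists
==> pen(p: /war/priguses, c: niplitrund)
<== created
==> quote(p: /war/kuguz)
<== justucu
==> crv(p: /smimeflo)
<== ok
==> minus(x: 12)
<== -12
==> grow(x: -81)
<== -93


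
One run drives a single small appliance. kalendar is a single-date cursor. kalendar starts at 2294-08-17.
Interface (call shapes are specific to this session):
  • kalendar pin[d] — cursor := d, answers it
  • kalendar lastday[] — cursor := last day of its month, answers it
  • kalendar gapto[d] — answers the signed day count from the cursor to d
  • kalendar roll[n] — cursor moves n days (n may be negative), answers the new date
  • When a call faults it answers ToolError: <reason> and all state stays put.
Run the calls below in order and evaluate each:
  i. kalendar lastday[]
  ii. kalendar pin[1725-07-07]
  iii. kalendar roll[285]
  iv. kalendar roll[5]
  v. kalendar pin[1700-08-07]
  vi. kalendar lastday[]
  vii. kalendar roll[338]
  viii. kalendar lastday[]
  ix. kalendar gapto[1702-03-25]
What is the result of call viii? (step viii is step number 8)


Answer: 1701-08-31

Derivation:
~$ kalendar lastday
:: 2294-08-31
~$ kalendar pin 1725-07-07
:: 1725-07-07
~$ kalendar roll 285
:: 1726-04-18
~$ kalendar roll 5
:: 1726-04-23
~$ kalendar pin 1700-08-07
:: 1700-08-07
~$ kalendar lastday
:: 1700-08-31
~$ kalendar roll 338
:: 1701-08-04
~$ kalendar lastday
:: 1701-08-31
~$ kalendar gapto 1702-03-25
:: 206


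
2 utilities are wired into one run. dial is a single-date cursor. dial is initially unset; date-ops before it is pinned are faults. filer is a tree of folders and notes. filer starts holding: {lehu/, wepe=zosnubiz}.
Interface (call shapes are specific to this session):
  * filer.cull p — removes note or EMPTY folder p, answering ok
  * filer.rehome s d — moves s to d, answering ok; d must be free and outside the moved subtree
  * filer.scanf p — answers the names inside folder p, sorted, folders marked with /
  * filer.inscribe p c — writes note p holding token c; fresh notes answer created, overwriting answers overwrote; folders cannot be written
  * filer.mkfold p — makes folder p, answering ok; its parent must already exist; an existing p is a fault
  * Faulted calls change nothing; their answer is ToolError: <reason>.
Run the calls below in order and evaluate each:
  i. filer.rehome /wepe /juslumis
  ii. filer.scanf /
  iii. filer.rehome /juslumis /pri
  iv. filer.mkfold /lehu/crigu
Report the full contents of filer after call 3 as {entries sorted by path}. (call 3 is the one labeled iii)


Calling filer.rehome passing s: /wepe, d: /juslumis, — result: ok.
I invoke filer.scanf passing p: /, and get [juslumis, lehu/].
I invoke filer.rehome passing s: /juslumis, d: /pri: ok.
I invoke filer.mkfold passing p: /lehu/crigu, — result: ok.

Answer: {lehu/, pri=zosnubiz}


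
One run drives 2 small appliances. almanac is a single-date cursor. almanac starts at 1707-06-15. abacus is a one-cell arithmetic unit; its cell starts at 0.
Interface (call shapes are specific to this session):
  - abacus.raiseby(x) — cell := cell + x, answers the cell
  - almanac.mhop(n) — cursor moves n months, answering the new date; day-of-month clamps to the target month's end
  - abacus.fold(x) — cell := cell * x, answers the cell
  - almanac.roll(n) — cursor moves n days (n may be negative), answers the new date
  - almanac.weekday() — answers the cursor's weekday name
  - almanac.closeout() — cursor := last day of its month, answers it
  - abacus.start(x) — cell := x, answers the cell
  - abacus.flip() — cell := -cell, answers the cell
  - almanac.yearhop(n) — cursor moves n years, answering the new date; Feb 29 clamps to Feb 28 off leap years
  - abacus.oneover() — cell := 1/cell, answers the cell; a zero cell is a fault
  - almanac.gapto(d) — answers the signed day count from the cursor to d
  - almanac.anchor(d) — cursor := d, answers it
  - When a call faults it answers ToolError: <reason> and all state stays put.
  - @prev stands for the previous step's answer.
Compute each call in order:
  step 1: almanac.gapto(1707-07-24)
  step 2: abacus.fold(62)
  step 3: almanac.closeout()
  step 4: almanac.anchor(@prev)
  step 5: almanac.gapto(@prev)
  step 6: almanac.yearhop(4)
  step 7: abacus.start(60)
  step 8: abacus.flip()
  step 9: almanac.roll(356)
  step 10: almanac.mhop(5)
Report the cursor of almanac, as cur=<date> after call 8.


Do: gapto[d='1707-07-24']
See: 39
Do: fold[x='62']
See: 0
Do: closeout[]
See: 1707-06-30
Do: anchor[d='@prev']
See: 1707-06-30
Do: gapto[d='@prev']
See: 0
Do: yearhop[n='4']
See: 1711-06-30
Do: start[x='60']
See: 60
Do: flip[]
See: -60
Do: roll[n='356']
See: 1712-06-20
Do: mhop[n='5']
See: 1712-11-20

Answer: cur=1711-06-30


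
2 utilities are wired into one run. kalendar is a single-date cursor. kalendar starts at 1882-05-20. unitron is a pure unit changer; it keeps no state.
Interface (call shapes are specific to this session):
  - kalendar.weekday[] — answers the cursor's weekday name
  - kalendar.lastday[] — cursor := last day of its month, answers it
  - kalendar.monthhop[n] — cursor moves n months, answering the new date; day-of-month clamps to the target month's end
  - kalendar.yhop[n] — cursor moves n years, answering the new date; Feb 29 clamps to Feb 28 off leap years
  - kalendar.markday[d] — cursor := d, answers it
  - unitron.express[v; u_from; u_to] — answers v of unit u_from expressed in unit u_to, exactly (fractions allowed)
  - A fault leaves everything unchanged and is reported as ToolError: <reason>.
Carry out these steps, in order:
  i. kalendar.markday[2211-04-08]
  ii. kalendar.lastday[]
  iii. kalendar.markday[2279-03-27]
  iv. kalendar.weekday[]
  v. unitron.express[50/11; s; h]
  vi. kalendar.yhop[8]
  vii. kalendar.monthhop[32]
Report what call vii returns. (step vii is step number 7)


Calling kalendar.markday passing d: 2211-04-08, — result: 2211-04-08.
I use kalendar.lastday(), which returns 2211-04-30.
Invoking kalendar.markday passing d: 2279-03-27, — result: 2279-03-27.
Invoking kalendar.weekday, and see Thursday.
Now I run unitron.express passing v: 50/11, u_from: s, u_to: h, giving 1/792.
Invoking kalendar.yhop passing n: 8, → 2287-03-27.
Now I run kalendar.monthhop passing n: 32, and see 2289-11-27.

Answer: 2289-11-27


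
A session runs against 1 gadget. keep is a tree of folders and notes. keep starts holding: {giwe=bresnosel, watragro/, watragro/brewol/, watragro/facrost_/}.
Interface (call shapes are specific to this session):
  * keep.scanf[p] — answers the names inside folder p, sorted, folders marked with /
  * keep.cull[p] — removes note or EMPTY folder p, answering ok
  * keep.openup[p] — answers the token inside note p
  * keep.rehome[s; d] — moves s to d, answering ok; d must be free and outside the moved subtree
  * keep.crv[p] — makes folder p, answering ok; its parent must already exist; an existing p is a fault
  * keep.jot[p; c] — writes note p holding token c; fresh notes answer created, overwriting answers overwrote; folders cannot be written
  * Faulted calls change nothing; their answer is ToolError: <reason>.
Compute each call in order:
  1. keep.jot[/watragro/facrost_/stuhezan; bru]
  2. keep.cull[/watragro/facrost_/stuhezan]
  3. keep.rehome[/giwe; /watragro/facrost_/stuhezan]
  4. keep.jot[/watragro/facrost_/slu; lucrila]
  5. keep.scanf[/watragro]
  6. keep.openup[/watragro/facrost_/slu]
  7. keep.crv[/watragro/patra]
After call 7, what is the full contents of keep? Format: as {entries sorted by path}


> jot /watragro/facrost_/stuhezan bru
[out] created
> cull /watragro/facrost_/stuhezan
[out] ok
> rehome /giwe /watragro/facrost_/stuhezan
[out] ok
> jot /watragro/facrost_/slu lucrila
[out] created
> scanf /watragro
[out] [brewol/, facrost_/]
> openup /watragro/facrost_/slu
[out] lucrila
> crv /watragro/patra
[out] ok

Answer: {watragro/, watragro/brewol/, watragro/facrost_/, watragro/facrost_/slu=lucrila, watragro/facrost_/stuhezan=bresnosel, watragro/patra/}


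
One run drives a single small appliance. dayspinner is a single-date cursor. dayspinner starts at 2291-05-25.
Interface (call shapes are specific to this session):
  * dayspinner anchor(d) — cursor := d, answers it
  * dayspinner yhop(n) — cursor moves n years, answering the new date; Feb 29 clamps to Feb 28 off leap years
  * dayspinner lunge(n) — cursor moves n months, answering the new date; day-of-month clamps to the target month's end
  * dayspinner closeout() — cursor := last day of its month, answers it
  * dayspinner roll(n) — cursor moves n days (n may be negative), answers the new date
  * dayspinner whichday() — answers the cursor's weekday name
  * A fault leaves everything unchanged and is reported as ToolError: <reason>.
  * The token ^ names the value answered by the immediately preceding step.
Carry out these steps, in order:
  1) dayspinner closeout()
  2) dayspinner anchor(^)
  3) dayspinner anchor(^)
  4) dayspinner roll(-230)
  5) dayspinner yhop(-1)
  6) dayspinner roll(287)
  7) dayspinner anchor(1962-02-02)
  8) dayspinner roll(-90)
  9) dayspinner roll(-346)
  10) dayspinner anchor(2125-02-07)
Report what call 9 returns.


! dayspinner closeout() ~> 2291-05-31
! dayspinner anchor(d=^) ~> 2291-05-31
! dayspinner anchor(d=^) ~> 2291-05-31
! dayspinner roll(n=-230) ~> 2290-10-13
! dayspinner yhop(n=-1) ~> 2289-10-13
! dayspinner roll(n=287) ~> 2290-07-27
! dayspinner anchor(d=1962-02-02) ~> 1962-02-02
! dayspinner roll(n=-90) ~> 1961-11-04
! dayspinner roll(n=-346) ~> 1960-11-23
! dayspinner anchor(d=2125-02-07) ~> 2125-02-07

Answer: 1960-11-23
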